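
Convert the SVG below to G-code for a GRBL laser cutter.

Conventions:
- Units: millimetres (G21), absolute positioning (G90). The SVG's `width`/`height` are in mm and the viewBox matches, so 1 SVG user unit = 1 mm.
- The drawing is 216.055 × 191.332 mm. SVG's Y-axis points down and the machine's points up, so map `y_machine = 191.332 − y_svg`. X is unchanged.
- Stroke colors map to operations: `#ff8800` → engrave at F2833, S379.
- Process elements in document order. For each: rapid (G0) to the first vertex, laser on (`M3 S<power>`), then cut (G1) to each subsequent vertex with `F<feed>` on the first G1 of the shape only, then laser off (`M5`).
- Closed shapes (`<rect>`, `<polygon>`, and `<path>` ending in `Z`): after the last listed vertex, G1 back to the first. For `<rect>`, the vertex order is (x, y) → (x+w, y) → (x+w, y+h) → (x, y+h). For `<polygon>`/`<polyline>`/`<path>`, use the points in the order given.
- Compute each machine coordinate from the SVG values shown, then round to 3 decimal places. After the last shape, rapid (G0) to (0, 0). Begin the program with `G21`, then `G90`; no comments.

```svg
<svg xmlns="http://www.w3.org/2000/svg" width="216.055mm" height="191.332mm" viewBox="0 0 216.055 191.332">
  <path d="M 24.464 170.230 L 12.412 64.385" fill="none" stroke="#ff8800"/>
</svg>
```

G21
G90
G0 X24.464 Y21.102
M3 S379
G1 X12.412 Y126.947 F2833
M5
G0 X0.000 Y0.000

viewBox `0 0 216.055 191.332` with mm width/height → 1 unit = 1 mm. Flip: y_m = 191.332 − y_svg.

**Shape 1** — `<path>` line segment, stroke `#ff8800` → engrave (S379, F2833). Machine vertices: (24.464,21.102) → (12.412,126.947). Open path.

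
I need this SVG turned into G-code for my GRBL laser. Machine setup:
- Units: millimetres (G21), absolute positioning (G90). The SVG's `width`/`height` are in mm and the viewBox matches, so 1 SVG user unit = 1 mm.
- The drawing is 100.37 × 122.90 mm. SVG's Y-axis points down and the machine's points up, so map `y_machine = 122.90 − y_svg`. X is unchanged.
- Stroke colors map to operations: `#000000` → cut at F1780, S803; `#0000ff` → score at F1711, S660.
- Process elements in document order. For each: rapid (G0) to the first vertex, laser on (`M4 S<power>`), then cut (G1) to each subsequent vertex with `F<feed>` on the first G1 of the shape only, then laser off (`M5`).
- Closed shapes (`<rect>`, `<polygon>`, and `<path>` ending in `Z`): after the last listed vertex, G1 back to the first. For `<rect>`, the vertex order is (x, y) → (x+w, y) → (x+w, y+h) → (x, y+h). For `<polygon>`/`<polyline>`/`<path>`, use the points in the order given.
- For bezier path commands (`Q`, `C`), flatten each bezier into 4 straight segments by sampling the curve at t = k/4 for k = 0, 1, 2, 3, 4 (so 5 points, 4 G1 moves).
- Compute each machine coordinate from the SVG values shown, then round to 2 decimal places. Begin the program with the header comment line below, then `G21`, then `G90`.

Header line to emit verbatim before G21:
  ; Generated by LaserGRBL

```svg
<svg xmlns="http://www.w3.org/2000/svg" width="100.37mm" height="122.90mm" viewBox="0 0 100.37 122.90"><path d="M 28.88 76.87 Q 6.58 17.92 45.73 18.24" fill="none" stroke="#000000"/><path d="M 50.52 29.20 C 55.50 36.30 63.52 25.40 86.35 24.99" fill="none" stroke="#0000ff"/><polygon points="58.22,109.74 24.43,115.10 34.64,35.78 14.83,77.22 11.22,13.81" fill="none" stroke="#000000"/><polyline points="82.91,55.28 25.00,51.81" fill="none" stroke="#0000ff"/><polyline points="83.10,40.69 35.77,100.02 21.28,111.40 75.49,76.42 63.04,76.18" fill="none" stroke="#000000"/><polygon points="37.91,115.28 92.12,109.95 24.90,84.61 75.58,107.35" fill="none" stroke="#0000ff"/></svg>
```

viewBox `0 0 100.37 122.90` with mm width/height → 1 unit = 1 mm. Flip: y_m = 122.90 − y_svg.

**Shape 1** — `<path>` quadratic bezier, stroke `#000000` → cut (S803, F1780). Control points (SVG): P0=(28.88,76.87), P1=(6.58,17.92), P2=(45.73,18.24); sampled at t=k/4. Machine vertices: (28.88,46.03) → (21.57,71.80) → (21.94,90.16) → (30.00,101.12) → (45.73,104.66). Open path.

**Shape 2** — `<path>` cubic bezier, stroke `#0000ff` → score (S660, F1711). Control points (SVG): P0=(50.52,29.20), P1=(55.50,36.30), P2=(63.52,25.40), P3=(86.35,24.99); sampled at t=k/4. Machine vertices: (50.52,93.70) → (55.01,91.30) → (61.74,92.99) → (71.82,96.08) → (86.35,97.91). Open path.

**Shape 3** — `<polygon>` closed polygon, stroke `#000000` → cut (S803, F1780). Machine vertices: (58.22,13.16) → (24.43,7.80) → (34.64,87.12) → (14.83,45.68) → (11.22,109.09) → (58.22,13.16). Closed: final G1 returns to the first vertex.

**Shape 4** — `<polyline>` line segment, stroke `#0000ff` → score (S660, F1711). Machine vertices: (82.91,67.62) → (25.00,71.09). Open path.

**Shape 5** — `<polyline>` open polyline, stroke `#000000` → cut (S803, F1780). Machine vertices: (83.10,82.21) → (35.77,22.88) → (21.28,11.50) → (75.49,46.48) → (63.04,46.72). Open path.

**Shape 6** — `<polygon>` closed polygon, stroke `#0000ff` → score (S660, F1711). Machine vertices: (37.91,7.62) → (92.12,12.95) → (24.90,38.29) → (75.58,15.55) → (37.91,7.62). Closed: final G1 returns to the first vertex.

; Generated by LaserGRBL
G21
G90
G0 X28.88 Y46.03
M4 S803
G1 X21.57 Y71.80 F1780
G1 X21.94 Y90.16
G1 X30.00 Y101.12
G1 X45.73 Y104.66
M5
G0 X50.52 Y93.70
M4 S660
G1 X55.01 Y91.30 F1711
G1 X61.74 Y92.99
G1 X71.82 Y96.08
G1 X86.35 Y97.91
M5
G0 X58.22 Y13.16
M4 S803
G1 X24.43 Y7.80 F1780
G1 X34.64 Y87.12
G1 X14.83 Y45.68
G1 X11.22 Y109.09
G1 X58.22 Y13.16
M5
G0 X82.91 Y67.62
M4 S660
G1 X25.00 Y71.09 F1711
M5
G0 X83.10 Y82.21
M4 S803
G1 X35.77 Y22.88 F1780
G1 X21.28 Y11.50
G1 X75.49 Y46.48
G1 X63.04 Y46.72
M5
G0 X37.91 Y7.62
M4 S660
G1 X92.12 Y12.95 F1711
G1 X24.90 Y38.29
G1 X75.58 Y15.55
G1 X37.91 Y7.62
M5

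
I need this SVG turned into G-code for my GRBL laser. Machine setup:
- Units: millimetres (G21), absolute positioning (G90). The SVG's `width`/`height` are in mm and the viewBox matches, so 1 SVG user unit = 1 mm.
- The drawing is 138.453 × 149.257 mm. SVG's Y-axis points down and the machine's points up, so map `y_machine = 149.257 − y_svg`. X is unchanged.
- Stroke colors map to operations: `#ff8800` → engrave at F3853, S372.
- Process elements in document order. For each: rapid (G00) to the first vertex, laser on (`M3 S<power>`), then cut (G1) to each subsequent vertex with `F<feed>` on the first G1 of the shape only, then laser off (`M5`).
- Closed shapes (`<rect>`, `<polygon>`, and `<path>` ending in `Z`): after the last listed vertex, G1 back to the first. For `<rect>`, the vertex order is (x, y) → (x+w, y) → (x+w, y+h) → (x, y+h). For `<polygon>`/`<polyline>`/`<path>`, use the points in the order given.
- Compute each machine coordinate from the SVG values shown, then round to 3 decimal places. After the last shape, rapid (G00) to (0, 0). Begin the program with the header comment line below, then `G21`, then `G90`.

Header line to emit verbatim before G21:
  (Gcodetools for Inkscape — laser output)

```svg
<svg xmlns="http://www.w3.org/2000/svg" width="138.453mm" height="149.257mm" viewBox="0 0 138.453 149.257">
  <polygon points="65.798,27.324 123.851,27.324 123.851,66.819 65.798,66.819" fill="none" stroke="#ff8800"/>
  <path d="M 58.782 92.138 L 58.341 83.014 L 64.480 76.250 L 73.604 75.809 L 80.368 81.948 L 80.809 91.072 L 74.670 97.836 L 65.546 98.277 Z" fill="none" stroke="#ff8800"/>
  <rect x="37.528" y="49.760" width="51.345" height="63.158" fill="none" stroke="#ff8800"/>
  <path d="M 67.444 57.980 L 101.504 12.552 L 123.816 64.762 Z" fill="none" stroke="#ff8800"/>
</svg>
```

(Gcodetools for Inkscape — laser output)
G21
G90
G00 X65.798 Y121.933
M3 S372
G1 X123.851 Y121.933 F3853
G1 X123.851 Y82.438
G1 X65.798 Y82.438
G1 X65.798 Y121.933
M5
G00 X58.782 Y57.119
M3 S372
G1 X58.341 Y66.243 F3853
G1 X64.480 Y73.007
G1 X73.604 Y73.448
G1 X80.368 Y67.309
G1 X80.809 Y58.185
G1 X74.670 Y51.421
G1 X65.546 Y50.980
G1 X58.782 Y57.119
M5
G00 X37.528 Y99.497
M3 S372
G1 X88.873 Y99.497 F3853
G1 X88.873 Y36.339
G1 X37.528 Y36.339
G1 X37.528 Y99.497
M5
G00 X67.444 Y91.277
M3 S372
G1 X101.504 Y136.705 F3853
G1 X123.816 Y84.495
G1 X67.444 Y91.277
M5
G00 X0.000 Y0.000

1 u = 1 mm; y_m = 149.257 − y.

[1] `<polygon>` rectangle, #ff8800→engrave S372 F3853: (65.798,121.933) → (123.851,121.933) → (123.851,82.438) → (65.798,82.438) → (65.798,121.933) (closed)

[2] `<path>` regular polygon, #ff8800→engrave S372 F3853: (58.782,57.119) → (58.341,66.243) → (64.480,73.007) → (73.604,73.448) → (80.368,67.309) → (80.809,58.185) → (74.670,51.421) → (65.546,50.980) → (58.782,57.119) (closed)

[3] `<rect>` rectangle, #ff8800→engrave S372 F3853: (37.528,99.497) → (88.873,99.497) → (88.873,36.339) → (37.528,36.339) → (37.528,99.497) (closed)

[4] `<path>` regular polygon, #ff8800→engrave S372 F3853: (67.444,91.277) → (101.504,136.705) → (123.816,84.495) → (67.444,91.277) (closed)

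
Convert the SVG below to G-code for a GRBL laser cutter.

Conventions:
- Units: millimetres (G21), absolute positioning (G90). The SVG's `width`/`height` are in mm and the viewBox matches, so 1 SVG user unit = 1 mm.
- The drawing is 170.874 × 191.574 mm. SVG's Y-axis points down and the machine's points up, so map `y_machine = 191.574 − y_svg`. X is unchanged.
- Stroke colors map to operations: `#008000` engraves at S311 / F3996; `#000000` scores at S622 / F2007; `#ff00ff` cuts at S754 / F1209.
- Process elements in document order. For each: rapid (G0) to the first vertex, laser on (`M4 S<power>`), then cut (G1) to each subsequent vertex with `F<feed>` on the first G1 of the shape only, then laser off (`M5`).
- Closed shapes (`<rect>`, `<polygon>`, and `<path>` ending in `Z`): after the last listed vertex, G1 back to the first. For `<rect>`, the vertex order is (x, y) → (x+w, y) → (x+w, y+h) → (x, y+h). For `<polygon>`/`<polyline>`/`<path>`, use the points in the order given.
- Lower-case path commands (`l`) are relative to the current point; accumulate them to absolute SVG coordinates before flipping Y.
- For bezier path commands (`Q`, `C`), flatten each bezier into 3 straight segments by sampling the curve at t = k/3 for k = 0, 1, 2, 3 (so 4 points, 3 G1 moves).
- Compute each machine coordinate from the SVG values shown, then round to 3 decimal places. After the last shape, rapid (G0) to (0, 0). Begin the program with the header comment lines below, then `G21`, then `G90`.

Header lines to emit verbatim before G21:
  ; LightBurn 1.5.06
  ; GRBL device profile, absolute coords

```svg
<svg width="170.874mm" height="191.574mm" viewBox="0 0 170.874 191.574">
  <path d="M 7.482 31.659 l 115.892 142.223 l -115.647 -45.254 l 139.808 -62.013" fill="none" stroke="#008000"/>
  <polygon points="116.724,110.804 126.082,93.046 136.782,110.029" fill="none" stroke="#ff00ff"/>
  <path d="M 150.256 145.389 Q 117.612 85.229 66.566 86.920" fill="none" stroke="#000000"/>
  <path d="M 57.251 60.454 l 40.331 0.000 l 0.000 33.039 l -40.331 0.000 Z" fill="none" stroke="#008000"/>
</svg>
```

Since the viewBox matches the mm dimensions, user units are millimetres directly. The only transform is the Y-flip y_m = 191.574 − y_svg.

Shape 1 is a open polyline drawn with `<path>`. Its stroke #008000 means engrave at S311, F3996. After flipping Y the toolpath is (7.482,159.915) → (123.374,17.692) → (7.727,62.946) → (147.535,124.959).

Shape 2 is a regular polygon drawn with `<polygon>`. Its stroke #ff00ff means cut at S754, F1209. After flipping Y the toolpath is (116.724,80.770) → (126.082,98.528) → (136.782,81.545) → (116.724,80.770), returning to the start.

Shape 3 is a quadratic bezier drawn with `<path>`. Its stroke #000000 means score at S622, F2007. After flipping Y the toolpath is (150.256,46.185) → (126.449,79.419) → (98.552,98.909) → (66.566,104.654).

Shape 4 is a rectangle drawn with `<path>`. Its stroke #008000 means engrave at S311, F3996. After flipping Y the toolpath is (57.251,131.120) → (97.582,131.120) → (97.582,98.081) → (57.251,98.081) → (57.251,131.120), returning to the start.

; LightBurn 1.5.06
; GRBL device profile, absolute coords
G21
G90
G0 X7.482 Y159.915
M4 S311
G1 X123.374 Y17.692 F3996
G1 X7.727 Y62.946
G1 X147.535 Y124.959
M5
G0 X116.724 Y80.770
M4 S754
G1 X126.082 Y98.528 F1209
G1 X136.782 Y81.545
G1 X116.724 Y80.770
M5
G0 X150.256 Y46.185
M4 S622
G1 X126.449 Y79.419 F2007
G1 X98.552 Y98.909
G1 X66.566 Y104.654
M5
G0 X57.251 Y131.120
M4 S311
G1 X97.582 Y131.120 F3996
G1 X97.582 Y98.081
G1 X57.251 Y98.081
G1 X57.251 Y131.120
M5
G0 X0.000 Y0.000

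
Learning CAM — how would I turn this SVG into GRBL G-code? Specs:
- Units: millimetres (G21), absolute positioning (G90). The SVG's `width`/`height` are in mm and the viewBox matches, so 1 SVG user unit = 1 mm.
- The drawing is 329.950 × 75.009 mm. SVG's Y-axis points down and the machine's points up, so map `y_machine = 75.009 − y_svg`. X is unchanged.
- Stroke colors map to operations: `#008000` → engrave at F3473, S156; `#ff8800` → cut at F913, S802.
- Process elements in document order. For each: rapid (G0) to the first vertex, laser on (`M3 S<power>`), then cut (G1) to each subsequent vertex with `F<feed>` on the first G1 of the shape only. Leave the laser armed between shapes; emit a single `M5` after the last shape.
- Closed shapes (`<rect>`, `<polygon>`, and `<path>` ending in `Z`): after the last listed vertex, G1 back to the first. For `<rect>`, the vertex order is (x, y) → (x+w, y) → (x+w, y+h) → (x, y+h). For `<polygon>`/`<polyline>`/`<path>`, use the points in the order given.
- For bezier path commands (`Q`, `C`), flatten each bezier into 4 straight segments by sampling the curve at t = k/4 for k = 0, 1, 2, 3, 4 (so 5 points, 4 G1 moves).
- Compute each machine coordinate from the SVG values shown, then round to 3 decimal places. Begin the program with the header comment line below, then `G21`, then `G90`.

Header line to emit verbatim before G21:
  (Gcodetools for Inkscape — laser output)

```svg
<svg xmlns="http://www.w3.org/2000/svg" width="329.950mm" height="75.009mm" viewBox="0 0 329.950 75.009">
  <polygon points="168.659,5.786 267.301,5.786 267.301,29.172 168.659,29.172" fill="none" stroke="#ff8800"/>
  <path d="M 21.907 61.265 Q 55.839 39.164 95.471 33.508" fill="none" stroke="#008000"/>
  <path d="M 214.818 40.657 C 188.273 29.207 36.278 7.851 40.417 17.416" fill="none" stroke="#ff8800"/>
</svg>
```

(Gcodetools for Inkscape — laser output)
G21
G90
G0 X168.659 Y69.223
M3 S802
G1 X267.301 Y69.223 F913
G1 X267.301 Y45.837
G1 X168.659 Y45.837
G1 X168.659 Y69.223
G0 X21.907 Y13.744
M3 S156
G1 X39.229 Y23.767 F3473
G1 X57.264 Y31.734
G1 X76.011 Y37.645
G1 X95.471 Y41.501
G0 X214.818 Y34.352
M3 S802
G1 X175.787 Y44.159 F913
G1 X116.111 Y53.853
G1 X62.188 Y59.607
G1 X40.417 Y57.593
M5

viewBox `0 0 329.950 75.009` with mm width/height → 1 unit = 1 mm. Flip: y_m = 75.009 − y_svg.

**Shape 1** — `<polygon>` rectangle, stroke `#ff8800` → cut (S802, F913). Machine vertices: (168.659,69.223) → (267.301,69.223) → (267.301,45.837) → (168.659,45.837) → (168.659,69.223). Closed: final G1 returns to the first vertex.

**Shape 2** — `<path>` quadratic bezier, stroke `#008000` → engrave (S156, F3473). Control points (SVG): P0=(21.907,61.265), P1=(55.839,39.164), P2=(95.471,33.508); sampled at t=k/4. Machine vertices: (21.907,13.744) → (39.229,23.767) → (57.264,31.734) → (76.011,37.645) → (95.471,41.501). Open path.

**Shape 3** — `<path>` cubic bezier, stroke `#ff8800` → cut (S802, F913). Control points (SVG): P0=(214.818,40.657), P1=(188.273,29.207), P2=(36.278,7.851), P3=(40.417,17.416); sampled at t=k/4. Machine vertices: (214.818,34.352) → (175.787,44.159) → (116.111,53.853) → (62.188,59.607) → (40.417,57.593). Open path.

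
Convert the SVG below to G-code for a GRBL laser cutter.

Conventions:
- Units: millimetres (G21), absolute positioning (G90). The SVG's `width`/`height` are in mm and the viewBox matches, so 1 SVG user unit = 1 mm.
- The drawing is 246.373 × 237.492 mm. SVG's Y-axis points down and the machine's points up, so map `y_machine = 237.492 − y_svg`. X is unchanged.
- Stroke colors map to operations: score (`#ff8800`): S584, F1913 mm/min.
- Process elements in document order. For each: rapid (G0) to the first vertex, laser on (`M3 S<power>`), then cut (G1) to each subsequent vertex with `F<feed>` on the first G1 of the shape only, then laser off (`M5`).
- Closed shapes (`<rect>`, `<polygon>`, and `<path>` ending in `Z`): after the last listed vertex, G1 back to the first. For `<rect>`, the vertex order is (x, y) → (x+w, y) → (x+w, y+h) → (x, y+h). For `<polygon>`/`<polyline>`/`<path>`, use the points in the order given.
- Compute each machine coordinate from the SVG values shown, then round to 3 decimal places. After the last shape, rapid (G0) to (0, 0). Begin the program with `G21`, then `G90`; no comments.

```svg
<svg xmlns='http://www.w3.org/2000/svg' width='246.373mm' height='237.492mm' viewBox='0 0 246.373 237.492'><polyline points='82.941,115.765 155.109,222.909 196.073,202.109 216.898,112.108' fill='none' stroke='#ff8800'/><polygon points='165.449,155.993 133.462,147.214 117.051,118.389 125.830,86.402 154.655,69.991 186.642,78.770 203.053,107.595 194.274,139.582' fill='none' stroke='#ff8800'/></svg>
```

G21
G90
G0 X82.941 Y121.727
M3 S584
G1 X155.109 Y14.583 F1913
G1 X196.073 Y35.383
G1 X216.898 Y125.384
M5
G0 X165.449 Y81.499
M3 S584
G1 X133.462 Y90.278 F1913
G1 X117.051 Y119.103
G1 X125.830 Y151.090
G1 X154.655 Y167.501
G1 X186.642 Y158.722
G1 X203.053 Y129.897
G1 X194.274 Y97.910
G1 X165.449 Y81.499
M5
G0 X0.000 Y0.000

1 u = 1 mm; y_m = 237.492 − y.

[1] `<polyline>` open polyline, #ff8800→score S584 F1913: (82.941,121.727) → (155.109,14.583) → (196.073,35.383) → (216.898,125.384)

[2] `<polygon>` regular polygon, #ff8800→score S584 F1913: (165.449,81.499) → (133.462,90.278) → (117.051,119.103) → (125.830,151.090) → (154.655,167.501) → (186.642,158.722) → (203.053,129.897) → (194.274,97.910) → (165.449,81.499) (closed)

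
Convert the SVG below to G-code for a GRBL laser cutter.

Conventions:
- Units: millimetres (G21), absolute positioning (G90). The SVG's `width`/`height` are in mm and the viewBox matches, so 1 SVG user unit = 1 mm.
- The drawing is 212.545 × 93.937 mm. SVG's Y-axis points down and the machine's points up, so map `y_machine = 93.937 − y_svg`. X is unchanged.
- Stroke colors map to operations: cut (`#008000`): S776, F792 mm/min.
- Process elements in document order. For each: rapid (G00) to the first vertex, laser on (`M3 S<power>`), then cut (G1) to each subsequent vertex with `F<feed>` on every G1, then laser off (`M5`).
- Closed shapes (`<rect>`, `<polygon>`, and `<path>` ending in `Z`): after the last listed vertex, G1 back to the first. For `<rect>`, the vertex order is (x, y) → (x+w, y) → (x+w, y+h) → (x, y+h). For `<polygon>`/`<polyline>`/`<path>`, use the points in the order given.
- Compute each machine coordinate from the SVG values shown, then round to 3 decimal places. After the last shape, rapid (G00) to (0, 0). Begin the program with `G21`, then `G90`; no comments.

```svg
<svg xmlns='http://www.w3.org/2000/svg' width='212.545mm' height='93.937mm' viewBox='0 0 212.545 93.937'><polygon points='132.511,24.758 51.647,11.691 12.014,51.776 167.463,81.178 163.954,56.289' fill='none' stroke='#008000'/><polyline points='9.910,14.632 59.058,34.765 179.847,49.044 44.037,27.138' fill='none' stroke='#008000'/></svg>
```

G21
G90
G00 X132.511 Y69.179
M3 S776
G1 X51.647 Y82.246 F792
G1 X12.014 Y42.161 F792
G1 X167.463 Y12.759 F792
G1 X163.954 Y37.648 F792
G1 X132.511 Y69.179 F792
M5
G00 X9.910 Y79.305
M3 S776
G1 X59.058 Y59.172 F792
G1 X179.847 Y44.893 F792
G1 X44.037 Y66.799 F792
M5
G00 X0.000 Y0.000

1 u = 1 mm; y_m = 93.937 − y.

[1] `<polygon>` closed polygon, #008000→cut S776 F792: (132.511,69.179) → (51.647,82.246) → (12.014,42.161) → (167.463,12.759) → (163.954,37.648) → (132.511,69.179) (closed)

[2] `<polyline>` open polyline, #008000→cut S776 F792: (9.910,79.305) → (59.058,59.172) → (179.847,44.893) → (44.037,66.799)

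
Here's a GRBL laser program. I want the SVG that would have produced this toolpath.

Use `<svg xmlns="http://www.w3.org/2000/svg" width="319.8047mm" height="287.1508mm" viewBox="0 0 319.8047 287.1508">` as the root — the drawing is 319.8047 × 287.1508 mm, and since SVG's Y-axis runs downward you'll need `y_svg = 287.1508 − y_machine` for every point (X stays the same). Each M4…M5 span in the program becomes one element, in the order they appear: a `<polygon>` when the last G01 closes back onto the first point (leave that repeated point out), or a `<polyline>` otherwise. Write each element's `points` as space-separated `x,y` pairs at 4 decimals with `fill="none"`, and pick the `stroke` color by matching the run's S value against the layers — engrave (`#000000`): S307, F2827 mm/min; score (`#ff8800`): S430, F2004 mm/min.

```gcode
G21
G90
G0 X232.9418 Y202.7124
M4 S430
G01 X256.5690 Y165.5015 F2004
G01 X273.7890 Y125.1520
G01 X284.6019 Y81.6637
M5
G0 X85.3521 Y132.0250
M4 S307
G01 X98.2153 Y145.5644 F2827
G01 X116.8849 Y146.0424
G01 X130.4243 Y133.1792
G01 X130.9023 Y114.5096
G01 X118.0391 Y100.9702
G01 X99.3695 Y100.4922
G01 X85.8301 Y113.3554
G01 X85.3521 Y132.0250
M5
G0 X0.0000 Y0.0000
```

<svg xmlns="http://www.w3.org/2000/svg" width="319.8047mm" height="287.1508mm" viewBox="0 0 319.8047 287.1508">
  <polyline points="232.9418,84.4384 256.5690,121.6493 273.7890,161.9988 284.6019,205.4871" fill="none" stroke="#ff8800"/>
  <polygon points="85.3521,155.1258 98.2153,141.5864 116.8849,141.1084 130.4243,153.9716 130.9023,172.6412 118.0391,186.1806 99.3695,186.6586 85.8301,173.7954" fill="none" stroke="#000000"/>
</svg>

y_svg = 287.1508 − y_m.

[1] S430→`#ff8800` (score); open run; points: 232.9418,84.4384 256.5690,121.6493 273.7890,161.9988 284.6019,205.4871

[2] S307→`#000000` (engrave); closed run; points: 85.3521,155.1258 98.2153,141.5864 116.8849,141.1084 130.4243,153.9716 130.9023,172.6412 118.0391,186.1806 99.3695,186.6586 85.8301,173.7954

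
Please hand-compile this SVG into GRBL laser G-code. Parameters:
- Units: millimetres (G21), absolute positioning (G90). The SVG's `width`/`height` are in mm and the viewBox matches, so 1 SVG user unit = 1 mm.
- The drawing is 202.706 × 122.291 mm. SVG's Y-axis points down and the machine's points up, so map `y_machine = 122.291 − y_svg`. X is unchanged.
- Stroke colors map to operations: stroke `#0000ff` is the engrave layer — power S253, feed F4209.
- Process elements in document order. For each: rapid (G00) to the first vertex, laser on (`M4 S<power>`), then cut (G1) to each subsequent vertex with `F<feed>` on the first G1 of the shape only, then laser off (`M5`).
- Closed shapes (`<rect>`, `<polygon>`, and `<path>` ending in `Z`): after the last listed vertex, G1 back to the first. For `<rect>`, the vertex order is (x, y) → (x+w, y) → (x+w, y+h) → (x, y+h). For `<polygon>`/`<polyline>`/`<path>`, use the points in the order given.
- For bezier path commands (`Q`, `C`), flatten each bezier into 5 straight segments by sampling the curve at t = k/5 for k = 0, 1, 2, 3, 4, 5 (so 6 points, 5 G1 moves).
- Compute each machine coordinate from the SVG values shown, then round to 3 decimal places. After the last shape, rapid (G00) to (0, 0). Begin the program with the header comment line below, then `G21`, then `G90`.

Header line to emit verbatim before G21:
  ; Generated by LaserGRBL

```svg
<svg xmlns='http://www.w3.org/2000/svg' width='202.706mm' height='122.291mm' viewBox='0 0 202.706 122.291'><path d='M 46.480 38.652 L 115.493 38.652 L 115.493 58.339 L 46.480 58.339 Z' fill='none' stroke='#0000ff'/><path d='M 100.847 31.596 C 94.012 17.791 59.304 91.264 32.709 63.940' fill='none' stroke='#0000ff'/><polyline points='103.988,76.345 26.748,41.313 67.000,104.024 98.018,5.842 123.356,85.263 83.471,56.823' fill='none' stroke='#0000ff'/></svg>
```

; Generated by LaserGRBL
G21
G90
G00 X46.480 Y83.639
M4 S253
G1 X115.493 Y83.639 F4209
G1 X115.493 Y63.952
G1 X46.480 Y63.952
G1 X46.480 Y83.639
M5
G00 X100.847 Y90.695
M4 S253
G1 X93.689 Y90.009 F4209
G1 X81.569 Y77.404
G1 X66.214 Y61.908
G1 X49.352 Y52.548
G1 X32.709 Y58.351
M5
G00 X103.988 Y45.946
M4 S253
G1 X26.748 Y80.978 F4209
G1 X67.000 Y18.267
G1 X98.018 Y116.449
G1 X123.356 Y37.028
G1 X83.471 Y65.468
M5
G00 X0.000 Y0.000

Since the viewBox matches the mm dimensions, user units are millimetres directly. The only transform is the Y-flip y_m = 122.291 − y_svg.

Shape 1 is a rectangle drawn with `<path>`. Its stroke #0000ff means engrave at S253, F4209. After flipping Y the toolpath is (46.480,83.639) → (115.493,83.639) → (115.493,63.952) → (46.480,63.952) → (46.480,83.639), returning to the start.

Shape 2 is a cubic bezier drawn with `<path>`. Its stroke #0000ff means engrave at S253, F4209. After flipping Y the toolpath is (100.847,90.695) → (93.689,90.009) → (81.569,77.404) → (66.214,61.908) → (49.352,52.548) → (32.709,58.351).

Shape 3 is a open polyline drawn with `<polyline>`. Its stroke #0000ff means engrave at S253, F4209. After flipping Y the toolpath is (103.988,45.946) → (26.748,80.978) → (67.000,18.267) → (98.018,116.449) → (123.356,37.028) → (83.471,65.468).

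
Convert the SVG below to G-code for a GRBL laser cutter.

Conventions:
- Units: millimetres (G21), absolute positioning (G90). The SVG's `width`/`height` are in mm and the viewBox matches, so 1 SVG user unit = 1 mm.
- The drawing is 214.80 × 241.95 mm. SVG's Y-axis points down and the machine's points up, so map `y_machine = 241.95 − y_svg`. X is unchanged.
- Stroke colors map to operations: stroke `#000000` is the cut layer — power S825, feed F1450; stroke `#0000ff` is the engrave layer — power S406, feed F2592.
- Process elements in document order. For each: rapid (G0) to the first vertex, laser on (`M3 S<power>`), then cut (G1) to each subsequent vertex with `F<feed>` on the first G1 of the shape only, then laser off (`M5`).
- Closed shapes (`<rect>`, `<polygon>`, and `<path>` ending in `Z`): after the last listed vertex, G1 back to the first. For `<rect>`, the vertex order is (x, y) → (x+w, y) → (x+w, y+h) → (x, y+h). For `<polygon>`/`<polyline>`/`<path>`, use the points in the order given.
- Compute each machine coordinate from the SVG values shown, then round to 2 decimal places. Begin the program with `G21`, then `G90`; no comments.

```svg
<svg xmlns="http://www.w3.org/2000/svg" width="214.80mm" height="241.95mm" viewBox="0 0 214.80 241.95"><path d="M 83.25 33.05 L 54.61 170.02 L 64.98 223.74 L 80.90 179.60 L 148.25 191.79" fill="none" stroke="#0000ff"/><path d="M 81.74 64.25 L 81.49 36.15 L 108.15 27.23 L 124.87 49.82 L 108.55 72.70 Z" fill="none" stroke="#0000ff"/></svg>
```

viewBox `0 0 214.80 241.95` with mm width/height → 1 unit = 1 mm. Flip: y_m = 241.95 − y_svg.

**Shape 1** — `<path>` open polyline, stroke `#0000ff` → engrave (S406, F2592). Machine vertices: (83.25,208.90) → (54.61,71.93) → (64.98,18.21) → (80.90,62.35) → (148.25,50.16). Open path.

**Shape 2** — `<path>` regular polygon, stroke `#0000ff` → engrave (S406, F2592). Machine vertices: (81.74,177.70) → (81.49,205.80) → (108.15,214.72) → (124.87,192.13) → (108.55,169.25) → (81.74,177.70). Closed: final G1 returns to the first vertex.

G21
G90
G0 X83.25 Y208.90
M3 S406
G1 X54.61 Y71.93 F2592
G1 X64.98 Y18.21
G1 X80.90 Y62.35
G1 X148.25 Y50.16
M5
G0 X81.74 Y177.70
M3 S406
G1 X81.49 Y205.80 F2592
G1 X108.15 Y214.72
G1 X124.87 Y192.13
G1 X108.55 Y169.25
G1 X81.74 Y177.70
M5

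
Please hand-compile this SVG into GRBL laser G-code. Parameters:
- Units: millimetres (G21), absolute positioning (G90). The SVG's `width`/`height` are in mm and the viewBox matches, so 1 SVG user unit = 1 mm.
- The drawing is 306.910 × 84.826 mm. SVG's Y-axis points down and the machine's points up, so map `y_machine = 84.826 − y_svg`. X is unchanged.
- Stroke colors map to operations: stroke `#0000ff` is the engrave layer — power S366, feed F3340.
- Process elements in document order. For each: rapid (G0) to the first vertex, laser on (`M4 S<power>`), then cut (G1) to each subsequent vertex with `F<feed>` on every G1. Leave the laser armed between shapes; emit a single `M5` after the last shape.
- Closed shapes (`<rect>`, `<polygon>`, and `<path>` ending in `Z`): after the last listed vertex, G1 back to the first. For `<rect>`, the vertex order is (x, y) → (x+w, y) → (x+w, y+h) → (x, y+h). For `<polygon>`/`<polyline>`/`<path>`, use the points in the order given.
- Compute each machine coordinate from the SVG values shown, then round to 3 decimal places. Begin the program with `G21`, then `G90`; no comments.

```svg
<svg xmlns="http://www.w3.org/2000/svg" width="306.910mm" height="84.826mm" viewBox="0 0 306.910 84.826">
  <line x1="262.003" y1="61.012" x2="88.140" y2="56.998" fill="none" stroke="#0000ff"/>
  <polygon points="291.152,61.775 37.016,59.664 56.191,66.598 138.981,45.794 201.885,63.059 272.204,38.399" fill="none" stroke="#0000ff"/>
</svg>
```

1 u = 1 mm; y_m = 84.826 − y.

[1] `<line>` line segment, #0000ff→engrave S366 F3340: (262.003,23.814) → (88.140,27.828)

[2] `<polygon>` closed polygon, #0000ff→engrave S366 F3340: (291.152,23.051) → (37.016,25.162) → (56.191,18.228) → (138.981,39.032) → (201.885,21.767) → (272.204,46.427) → (291.152,23.051) (closed)

G21
G90
G0 X262.003 Y23.814
M4 S366
G1 X88.140 Y27.828 F3340
G0 X291.152 Y23.051
M4 S366
G1 X37.016 Y25.162 F3340
G1 X56.191 Y18.228 F3340
G1 X138.981 Y39.032 F3340
G1 X201.885 Y21.767 F3340
G1 X272.204 Y46.427 F3340
G1 X291.152 Y23.051 F3340
M5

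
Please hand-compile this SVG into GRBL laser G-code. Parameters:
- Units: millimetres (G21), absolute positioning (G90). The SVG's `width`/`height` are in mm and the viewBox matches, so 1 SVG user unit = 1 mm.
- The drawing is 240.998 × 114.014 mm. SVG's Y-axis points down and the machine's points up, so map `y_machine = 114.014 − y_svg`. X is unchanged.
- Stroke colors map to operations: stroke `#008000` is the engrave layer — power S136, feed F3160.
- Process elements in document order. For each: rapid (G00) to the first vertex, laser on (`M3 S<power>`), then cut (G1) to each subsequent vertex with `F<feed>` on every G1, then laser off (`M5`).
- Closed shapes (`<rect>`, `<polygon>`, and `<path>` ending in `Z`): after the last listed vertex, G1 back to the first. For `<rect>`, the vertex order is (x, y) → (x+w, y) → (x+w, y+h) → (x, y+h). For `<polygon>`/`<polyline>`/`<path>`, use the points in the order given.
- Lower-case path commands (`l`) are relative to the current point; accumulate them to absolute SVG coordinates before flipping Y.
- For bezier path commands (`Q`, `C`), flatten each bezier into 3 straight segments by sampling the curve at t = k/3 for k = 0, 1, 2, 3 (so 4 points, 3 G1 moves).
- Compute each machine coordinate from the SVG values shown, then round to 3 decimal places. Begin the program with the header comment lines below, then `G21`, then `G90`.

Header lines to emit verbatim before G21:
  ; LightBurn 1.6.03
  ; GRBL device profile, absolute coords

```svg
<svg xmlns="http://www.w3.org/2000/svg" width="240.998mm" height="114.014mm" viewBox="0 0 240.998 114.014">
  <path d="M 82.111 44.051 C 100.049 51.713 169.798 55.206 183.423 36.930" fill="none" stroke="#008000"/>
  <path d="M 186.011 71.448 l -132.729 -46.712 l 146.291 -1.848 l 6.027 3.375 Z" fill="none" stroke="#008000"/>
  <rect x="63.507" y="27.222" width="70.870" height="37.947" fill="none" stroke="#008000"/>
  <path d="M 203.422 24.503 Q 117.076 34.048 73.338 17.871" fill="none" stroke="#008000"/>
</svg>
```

1 u = 1 mm; y_m = 114.014 − y.

[1] `<path>` cubic bezier, #008000→engrave S136 F3160: (82.111,69.963) → (113.322,64.343) → (155.088,65.412) → (183.423,77.084)

[2] `<path>` closed polygon, #008000→engrave S136 F3160: (186.011,42.566) → (53.282,89.278) → (199.573,91.126) → (205.600,87.751) → (186.011,42.566) (closed)

[3] `<rect>` rectangle, #008000→engrave S136 F3160: (63.507,86.792) → (134.377,86.792) → (134.377,48.845) → (63.507,48.845) → (63.507,86.792) (closed)

[4] `<path>` quadratic bezier, #008000→engrave S136 F3160: (203.422,89.511) → (150.592,86.006) → (107.231,88.216) → (73.338,96.143)

; LightBurn 1.6.03
; GRBL device profile, absolute coords
G21
G90
G00 X82.111 Y69.963
M3 S136
G1 X113.322 Y64.343 F3160
G1 X155.088 Y65.412 F3160
G1 X183.423 Y77.084 F3160
M5
G00 X186.011 Y42.566
M3 S136
G1 X53.282 Y89.278 F3160
G1 X199.573 Y91.126 F3160
G1 X205.600 Y87.751 F3160
G1 X186.011 Y42.566 F3160
M5
G00 X63.507 Y86.792
M3 S136
G1 X134.377 Y86.792 F3160
G1 X134.377 Y48.845 F3160
G1 X63.507 Y48.845 F3160
G1 X63.507 Y86.792 F3160
M5
G00 X203.422 Y89.511
M3 S136
G1 X150.592 Y86.006 F3160
G1 X107.231 Y88.216 F3160
G1 X73.338 Y96.143 F3160
M5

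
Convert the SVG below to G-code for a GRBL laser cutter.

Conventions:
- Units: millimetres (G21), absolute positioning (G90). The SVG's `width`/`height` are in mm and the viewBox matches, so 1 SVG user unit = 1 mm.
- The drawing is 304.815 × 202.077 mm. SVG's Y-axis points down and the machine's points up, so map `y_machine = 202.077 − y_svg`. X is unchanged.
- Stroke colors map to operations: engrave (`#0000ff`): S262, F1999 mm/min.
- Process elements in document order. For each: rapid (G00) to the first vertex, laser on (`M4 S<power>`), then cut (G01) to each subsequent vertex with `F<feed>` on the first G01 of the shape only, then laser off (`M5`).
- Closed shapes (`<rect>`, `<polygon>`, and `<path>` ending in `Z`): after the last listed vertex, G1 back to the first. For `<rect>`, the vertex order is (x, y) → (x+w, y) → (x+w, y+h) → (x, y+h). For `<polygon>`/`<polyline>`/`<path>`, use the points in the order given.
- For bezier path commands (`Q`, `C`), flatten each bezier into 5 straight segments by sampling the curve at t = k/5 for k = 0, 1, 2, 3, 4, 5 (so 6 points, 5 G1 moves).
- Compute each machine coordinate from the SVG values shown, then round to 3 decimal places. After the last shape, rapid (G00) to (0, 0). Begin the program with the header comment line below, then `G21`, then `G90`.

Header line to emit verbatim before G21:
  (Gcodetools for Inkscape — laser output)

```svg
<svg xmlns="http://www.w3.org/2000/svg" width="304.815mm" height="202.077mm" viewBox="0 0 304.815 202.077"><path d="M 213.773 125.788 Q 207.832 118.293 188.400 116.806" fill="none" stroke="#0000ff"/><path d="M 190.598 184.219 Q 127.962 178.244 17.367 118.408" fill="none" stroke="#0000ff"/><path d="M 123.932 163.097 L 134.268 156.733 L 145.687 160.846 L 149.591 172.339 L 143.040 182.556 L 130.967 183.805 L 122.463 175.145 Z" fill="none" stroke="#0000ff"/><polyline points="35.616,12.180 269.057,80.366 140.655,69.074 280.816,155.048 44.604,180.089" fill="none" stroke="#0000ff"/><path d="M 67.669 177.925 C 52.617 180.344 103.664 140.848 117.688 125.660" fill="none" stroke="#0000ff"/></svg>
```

(Gcodetools for Inkscape — laser output)
G21
G90
G00 X213.773 Y76.289
M4 S262
G01 X210.857 Y79.047 F1999
G01 X206.862 Y81.324
G01 X201.787 Y83.120
G01 X195.633 Y84.436
G01 X188.400 Y85.271
M5
G00 X190.598 Y17.858
M4 S262
G01 X163.625 Y22.402 F1999
G01 X132.816 Y31.256
G01 X98.170 Y44.418
G01 X59.687 Y61.889
G01 X17.367 Y83.669
M5
G00 X123.932 Y38.980
M4 S262
G01 X134.268 Y45.344 F1999
G01 X145.687 Y41.231
G01 X149.591 Y29.738
G01 X143.040 Y19.521
G01 X130.967 Y18.272
G01 X122.463 Y26.932
G01 X123.932 Y38.980
M5
G00 X35.616 Y189.897
M4 S262
G01 X269.057 Y121.711 F1999
G01 X140.655 Y133.003
G01 X280.816 Y47.029
G01 X44.604 Y21.988
M5
G00 X67.669 Y24.152
M4 S262
G01 X65.745 Y27.201 F1999
G01 X74.734 Y37.130
G01 X89.688 Y50.762
G01 X105.656 Y64.917
G01 X117.688 Y76.417
M5
G00 X0.000 Y0.000

viewBox `0 0 304.815 202.077` with mm width/height → 1 unit = 1 mm. Flip: y_m = 202.077 − y_svg.

**Shape 1** — `<path>` quadratic bezier, stroke `#0000ff` → engrave (S262, F1999). Control points (SVG): P0=(213.773,125.788), P1=(207.832,118.293), P2=(188.400,116.806); sampled at t=k/5. Machine vertices: (213.773,76.289) → (210.857,79.047) → (206.862,81.324) → (201.787,83.120) → (195.633,84.436) → (188.400,85.271). Open path.

**Shape 2** — `<path>` quadratic bezier, stroke `#0000ff` → engrave (S262, F1999). Control points (SVG): P0=(190.598,184.219), P1=(127.962,178.244), P2=(17.367,118.408); sampled at t=k/5. Machine vertices: (190.598,17.858) → (163.625,22.402) → (132.816,31.256) → (98.170,44.418) → (59.687,61.889) → (17.367,83.669). Open path.

**Shape 3** — `<path>` regular polygon, stroke `#0000ff` → engrave (S262, F1999). Machine vertices: (123.932,38.980) → (134.268,45.344) → (145.687,41.231) → (149.591,29.738) → (143.040,19.521) → (130.967,18.272) → (122.463,26.932) → (123.932,38.980). Closed: final G1 returns to the first vertex.

**Shape 4** — `<polyline>` open polyline, stroke `#0000ff` → engrave (S262, F1999). Machine vertices: (35.616,189.897) → (269.057,121.711) → (140.655,133.003) → (280.816,47.029) → (44.604,21.988). Open path.

**Shape 5** — `<path>` cubic bezier, stroke `#0000ff` → engrave (S262, F1999). Control points (SVG): P0=(67.669,177.925), P1=(52.617,180.344), P2=(103.664,140.848), P3=(117.688,125.660); sampled at t=k/5. Machine vertices: (67.669,24.152) → (65.745,27.201) → (74.734,37.130) → (89.688,50.762) → (105.656,64.917) → (117.688,76.417). Open path.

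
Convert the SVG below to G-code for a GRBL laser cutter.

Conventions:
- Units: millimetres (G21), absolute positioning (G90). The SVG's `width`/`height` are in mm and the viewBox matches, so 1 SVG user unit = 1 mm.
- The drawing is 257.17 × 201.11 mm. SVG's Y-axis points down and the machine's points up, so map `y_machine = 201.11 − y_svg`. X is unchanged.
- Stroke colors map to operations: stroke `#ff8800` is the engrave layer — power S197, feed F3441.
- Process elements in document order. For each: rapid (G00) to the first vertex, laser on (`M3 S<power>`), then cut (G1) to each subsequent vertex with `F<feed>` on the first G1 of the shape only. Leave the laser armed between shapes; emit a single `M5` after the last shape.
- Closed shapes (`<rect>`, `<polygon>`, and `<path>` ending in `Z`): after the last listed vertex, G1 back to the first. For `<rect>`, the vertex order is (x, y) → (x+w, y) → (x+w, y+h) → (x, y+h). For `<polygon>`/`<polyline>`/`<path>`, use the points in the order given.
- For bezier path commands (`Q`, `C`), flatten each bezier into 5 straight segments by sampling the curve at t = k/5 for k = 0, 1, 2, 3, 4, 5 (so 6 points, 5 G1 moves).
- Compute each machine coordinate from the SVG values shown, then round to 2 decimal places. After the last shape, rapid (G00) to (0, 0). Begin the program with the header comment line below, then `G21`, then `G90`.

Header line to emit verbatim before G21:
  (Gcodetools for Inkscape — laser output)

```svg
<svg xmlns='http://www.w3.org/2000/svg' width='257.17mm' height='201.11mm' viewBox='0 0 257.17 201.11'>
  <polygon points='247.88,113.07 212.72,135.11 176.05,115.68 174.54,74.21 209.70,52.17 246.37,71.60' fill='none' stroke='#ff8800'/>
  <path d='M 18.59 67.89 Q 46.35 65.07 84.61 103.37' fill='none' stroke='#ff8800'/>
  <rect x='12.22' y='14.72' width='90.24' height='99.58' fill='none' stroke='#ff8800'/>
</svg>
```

1 u = 1 mm; y_m = 201.11 − y.

[1] `<polygon>` regular polygon, #ff8800→engrave S197 F3441: (247.88,88.04) → (212.72,66.00) → (176.05,85.43) → (174.54,126.90) → (209.70,148.94) → (246.37,129.51) → (247.88,88.04) (closed)

[2] `<path>` quadratic bezier, #ff8800→engrave S197 F3441: (18.59,133.22) → (30.11,132.70) → (42.48,128.90) → (55.68,121.80) → (69.73,111.42) → (84.61,97.74)

[3] `<rect>` rectangle, #ff8800→engrave S197 F3441: (12.22,186.39) → (102.46,186.39) → (102.46,86.81) → (12.22,86.81) → (12.22,186.39) (closed)

(Gcodetools for Inkscape — laser output)
G21
G90
G00 X247.88 Y88.04
M3 S197
G1 X212.72 Y66.00 F3441
G1 X176.05 Y85.43
G1 X174.54 Y126.90
G1 X209.70 Y148.94
G1 X246.37 Y129.51
G1 X247.88 Y88.04
G00 X18.59 Y133.22
M3 S197
G1 X30.11 Y132.70 F3441
G1 X42.48 Y128.90
G1 X55.68 Y121.80
G1 X69.73 Y111.42
G1 X84.61 Y97.74
G00 X12.22 Y186.39
M3 S197
G1 X102.46 Y186.39 F3441
G1 X102.46 Y86.81
G1 X12.22 Y86.81
G1 X12.22 Y186.39
M5
G00 X0.00 Y0.00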